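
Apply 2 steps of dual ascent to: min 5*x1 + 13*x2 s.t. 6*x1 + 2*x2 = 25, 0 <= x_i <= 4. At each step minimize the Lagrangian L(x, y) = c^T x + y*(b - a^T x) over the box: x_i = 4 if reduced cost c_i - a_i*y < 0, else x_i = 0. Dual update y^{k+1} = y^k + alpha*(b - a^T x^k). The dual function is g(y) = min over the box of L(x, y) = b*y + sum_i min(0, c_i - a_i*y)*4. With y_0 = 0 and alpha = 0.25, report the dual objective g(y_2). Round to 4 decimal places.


Dual ascent for LP: min 5*x1 + 13*x2, 6*x1 + 2*x2 = 25, 0 <= x_i <= 4
Step 1: y^k = 0.0, reduced costs: (5.0, 13.0)
  x^k = (0.0, 0.0), subgradient = b - a^T x = 25.0
  y^{k+1} = 0.0 + 0.25*25.0 = 6.25
Step 2: y^k = 6.25, reduced costs: (-32.5, 0.5)
  x^k = (4.0, 0.0), subgradient = b - a^T x = 1.0
  y^{k+1} = 6.25 + 0.25*1.0 = 6.5
Dual objective at y_2 = 6.5: reduced costs (-34.0, 0.0), box minimizer x = (4.0, 0.0)
g(y_2) = b*y + (c1 - a1*y)*x1 + (c2 - a2*y)*x2 = 25*6.5 + (-34.0)*4.0 + 0.0*0.0 = 162.5 - 136.0 + 0.0 = 26.5


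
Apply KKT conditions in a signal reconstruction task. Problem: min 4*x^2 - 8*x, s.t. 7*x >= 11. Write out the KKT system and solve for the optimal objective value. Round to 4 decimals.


Step 1: Try lambda = 0 (constraint inactive).
x_unc = 8/(2*4) = 1.0
Check: 7*1.0 = 7.0 < 11 -- violated!
Step 2: Constraint must be active: 7*x = 11
x* = 11/7 = 1.5714 (rounded; the exact value 11/7 is used below)
lambda = (2*4*(11/7) - 8)/7 = 0.6531
Step 3: Compute optimal value.
f(x*) = 4*(11/7)^2 - 8*(11/7) = -2.6939


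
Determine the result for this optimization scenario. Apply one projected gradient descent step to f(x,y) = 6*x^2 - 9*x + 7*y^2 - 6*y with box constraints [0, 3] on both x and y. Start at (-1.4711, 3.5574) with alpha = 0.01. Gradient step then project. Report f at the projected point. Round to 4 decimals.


Step 1: Compute gradient at (-1.4711, 3.5574).
grad_x = 2*6*-1.4711 - 9 = -26.6532
grad_y = 2*7*3.5574 - 6 = 43.8036
Step 2: Gradient step.
x_raw = -1.4711 - 0.01*-26.6532 = -1.2046
y_raw = 3.5574 - 0.01*43.8036 = 3.1194
Step 3: Project onto [0, 3].
x_proj = clip(-1.2046) = 0.0
y_proj = clip(3.1194) = 3.0
Step 4: Evaluate f.
f(0.0, 3.0) = 45.0


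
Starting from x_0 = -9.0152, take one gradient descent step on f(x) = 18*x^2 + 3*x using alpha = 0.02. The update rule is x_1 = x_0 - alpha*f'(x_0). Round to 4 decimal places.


We compute the gradient at x_0 and apply the update.
f'(x) = 36*x + 3
f'(-9.0152) = 36*-9.0152 + 3 = -321.5472
x_1 = -9.0152 - 0.02*-321.5472 = -2.5843


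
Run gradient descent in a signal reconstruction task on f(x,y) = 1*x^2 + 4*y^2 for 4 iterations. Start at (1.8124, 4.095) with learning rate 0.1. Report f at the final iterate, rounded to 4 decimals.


Gradient descent on f(x,y) = 1*x^2 + 4*y^2.
Starting point: (1.8124, 4.095), alpha = 0.1
Step 1: grad_x = 2*1*1.8124 = 3.6248, grad_y = 2*4*4.095 = 32.76
  x_1 = 1.8124 - 0.1*3.6248 = 1.4499
  y_1 = 4.095 - 0.1*32.76 = 0.819
Step 2: grad_x = 2*1*1.4499 = 2.8998, grad_y = 2*4*0.819 = 6.552
  x_2 = 1.4499 - 0.1*2.8998 = 1.1599
  y_2 = 0.819 - 0.1*6.552 = 0.1638
Step 3: grad_x = 2*1*1.1599 = 2.3199, grad_y = 2*4*0.1638 = 1.3104
  x_3 = 1.1599 - 0.1*2.3199 = 0.9279
  y_3 = 0.1638 - 0.1*1.3104 = 0.0328
Step 4: grad_x = 2*1*0.9279 = 1.8559, grad_y = 2*4*0.0328 = 0.2621
  x_4 = 0.9279 - 0.1*1.8559 = 0.7424
  y_4 = 0.0328 - 0.1*0.2621 = 0.0066
f(0.7424, 0.0066) = 1*0.7424^2 + 4*0.0066^2 = 0.5513


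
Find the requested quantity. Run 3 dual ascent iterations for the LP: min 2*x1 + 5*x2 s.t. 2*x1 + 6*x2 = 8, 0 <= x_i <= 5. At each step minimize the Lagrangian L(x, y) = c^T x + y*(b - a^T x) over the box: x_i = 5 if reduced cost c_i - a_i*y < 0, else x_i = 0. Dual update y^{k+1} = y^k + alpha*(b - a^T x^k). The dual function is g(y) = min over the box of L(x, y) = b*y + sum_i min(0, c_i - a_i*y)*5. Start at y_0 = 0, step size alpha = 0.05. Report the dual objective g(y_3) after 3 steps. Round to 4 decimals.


Dual ascent for LP: min 2*x1 + 5*x2, 2*x1 + 6*x2 = 8, 0 <= x_i <= 5
Step 1: y^k = 0.0, reduced costs: (2.0, 5.0)
  x^k = (0.0, 0.0), subgradient = b - a^T x = 8.0
  y^{k+1} = 0.0 + 0.05*8.0 = 0.4
Step 2: y^k = 0.4, reduced costs: (1.2, 2.6)
  x^k = (0.0, 0.0), subgradient = b - a^T x = 8.0
  y^{k+1} = 0.4 + 0.05*8.0 = 0.8
Step 3: y^k = 0.8, reduced costs: (0.4, 0.2)
  x^k = (0.0, 0.0), subgradient = b - a^T x = 8.0
  y^{k+1} = 0.8 + 0.05*8.0 = 1.2
Dual objective at y_3 = 1.2: reduced costs (-0.4, -2.2), box minimizer x = (5.0, 5.0)
g(y_3) = b*y + (c1 - a1*y)*x1 + (c2 - a2*y)*x2 = 8*1.2 + (-0.4)*5.0 + (-2.2)*5.0 = 9.6 - 2.0 - 11.0 = -3.4


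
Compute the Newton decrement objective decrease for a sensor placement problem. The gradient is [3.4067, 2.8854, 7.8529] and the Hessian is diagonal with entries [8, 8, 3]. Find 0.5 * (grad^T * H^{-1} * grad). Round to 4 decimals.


Step 1: H is diagonal, so H^(-1) * g = [0.4258, 0.3607, 2.6176].
Step 2: g^T H^(-1) g = sum_i g_i^2 / H_ii
  = (3.4067)^2/8 + (2.8854)^2/8 + (7.8529)^2/3
  = 1.4507 + 1.0407 + 20.556 = 23.0474
Step 3: Objective decrease = 0.5 * g^T H^(-1) g = 11.5237


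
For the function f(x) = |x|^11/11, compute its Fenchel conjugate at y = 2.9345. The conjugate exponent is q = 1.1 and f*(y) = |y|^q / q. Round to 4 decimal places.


The conjugate exponent q satisfies 1/p + 1/q = 1.
p = 11, so q = 11/(11 - 1) = 1.1
|y|^q = 2.9345^1.1 = 3.268
f*(2.9345) = 3.268 / 1.1 = 2.9709


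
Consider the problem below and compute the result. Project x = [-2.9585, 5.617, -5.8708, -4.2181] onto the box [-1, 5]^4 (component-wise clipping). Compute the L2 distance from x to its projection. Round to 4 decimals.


Project each component onto [-1, 5].
clip(-2.9585) = -1.0, clip(5.617) = 5.0, clip(-5.8708) = -1.0, clip(-4.2181) = -1.0
Projection = [-1.0, 5.0, -1.0, -1.0]
Squared diffs: [3.8357, 0.3807, 23.7247, 10.3562]
Distance = sqrt(38.2973) = 6.1885


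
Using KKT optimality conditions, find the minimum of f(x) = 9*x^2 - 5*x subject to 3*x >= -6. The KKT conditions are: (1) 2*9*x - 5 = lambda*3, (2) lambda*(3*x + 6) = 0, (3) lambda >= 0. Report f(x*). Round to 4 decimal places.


Step 1: Try lambda = 0 (constraint inactive).
Stationarity: 2*9*x - 5 = 0
x* = 5/(2*9) = 5/18 = 0.2778 (rounded; the exact value 5/18 is used below)
Check constraint: 3*0.2778 = 0.8334 >= -6 -- satisfied.
Step 2: Compute optimal value.
f(x*) = 9*(5/18)^2 - 5*(5/18) = -0.6944


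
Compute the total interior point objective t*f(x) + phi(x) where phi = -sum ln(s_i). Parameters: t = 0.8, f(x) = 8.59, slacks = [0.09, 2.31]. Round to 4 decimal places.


Step 1: Compute log-barrier.
ln values: [-2.4079, 0.8372]
phi = -(-2.4079 + 0.8372) = 1.5707
Step 2: Compute augmented objective.
t*f(x) = 0.8*8.59 = 6.872
Total = 6.872 + 1.5707 = 8.4427


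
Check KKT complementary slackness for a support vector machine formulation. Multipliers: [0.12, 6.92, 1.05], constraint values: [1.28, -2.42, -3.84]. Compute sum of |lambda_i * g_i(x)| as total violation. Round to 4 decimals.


KKT complementary slackness check:
lambda_1 * g_1 = 0.12 * 1.28 = 0.1536
lambda_2 * g_2 = 6.92 * -2.42 = -16.7464
lambda_3 * g_3 = 1.05 * -3.84 = -4.032
Total violation = 0.1536 + 16.7464 + 4.032 = 20.932


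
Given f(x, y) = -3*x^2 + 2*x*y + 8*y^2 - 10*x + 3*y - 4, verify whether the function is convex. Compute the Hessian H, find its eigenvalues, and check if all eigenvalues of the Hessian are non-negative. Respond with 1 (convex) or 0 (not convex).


The Hessian of f(x,y) = -3*x^2 + 2*x*y + 8*y^2 - 10*x + 3*y - 4 is:
H = [[-6, 2], [2, 16]]
Trace = -6 + 16 = 10
Determinant = -6*16 - (2)^2 = -100
Discriminant = (10)^2 - 4*-100 = 500.0
Eigenvalues: lambda_1 = -6.1803, lambda_2 = 16.1803
The function is not convex.

0


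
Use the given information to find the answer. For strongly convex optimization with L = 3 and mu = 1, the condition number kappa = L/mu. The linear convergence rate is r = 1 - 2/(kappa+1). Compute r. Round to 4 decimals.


Step 1: Compute the condition number.
kappa = L/mu = 3/1 = 3.0
Step 2: Compute the convergence rate.
r = 1 - 2/(kappa + 1) = 1 - 2*mu/(L + mu) = (L - mu)/(L + mu) = 2/4 = 0.5


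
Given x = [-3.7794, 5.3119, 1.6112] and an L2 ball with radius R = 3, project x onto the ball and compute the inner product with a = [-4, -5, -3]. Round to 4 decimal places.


Step 1: Compute ||x|| (intermediates to 6 decimals).
||x|| = sqrt((-3.7794)^2 + 5.3119^2 + 1.6112^2) = 6.715364
Step 2: Project.
Since ||x|| > R, scale = R/||x|| = 3/6.715364 = 0.446737, proj(x) = scale * x
proj(x) = [-1.688398, 2.373022, 0.719783]
Step 3: Dot product.
a^T * proj(x) = -4*(-1.688398) - 5*2.373022 - 3*0.719783 = -7.2709


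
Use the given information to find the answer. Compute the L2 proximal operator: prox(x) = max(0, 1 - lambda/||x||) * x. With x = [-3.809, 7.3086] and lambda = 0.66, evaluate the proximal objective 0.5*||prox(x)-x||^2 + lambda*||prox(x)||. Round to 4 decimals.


Step 1: Compute ||x||.
||x|| = 8.2416
Step 2: Compute scaling factor.
scale = max(0, 1 - 0.66/8.2416) = 0.9199
Step 3: prox(x) = [-3.504, 6.7233]
||prox(x)|| = 7.5816
Step 4: Proximal objective.
0.5*||prox-x||^2 = 0.2178
lambda*||prox|| = 5.0039
Total = 5.2217


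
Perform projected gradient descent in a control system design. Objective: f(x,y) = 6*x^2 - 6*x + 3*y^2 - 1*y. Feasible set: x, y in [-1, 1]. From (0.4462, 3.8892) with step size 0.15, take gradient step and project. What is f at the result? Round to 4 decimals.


Step 1: Compute gradient at (0.4462, 3.8892).
grad_x = 2*6*0.4462 - 6 = -0.6456
grad_y = 2*3*3.8892 - 1 = 22.3352
Step 2: Gradient step.
x_raw = 0.4462 - 0.15*-0.6456 = 0.543
y_raw = 3.8892 - 0.15*22.3352 = 0.5389
Step 3: Project onto [-1, 1].
x_proj = clip(0.543) = 0.543
y_proj = clip(0.5389) = 0.5389
Step 4: Evaluate f.
f(0.543, 0.5389) = -1.1565


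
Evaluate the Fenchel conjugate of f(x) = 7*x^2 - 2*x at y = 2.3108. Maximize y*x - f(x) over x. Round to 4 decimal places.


f*(y) = sup_x {y*x - a*x^2 - b*x} = sup_x {(y-b)*x - a*x^2}
FOC: (y - b) - 2a*x = 0 => x* = (y - b)/(2a)
x* = (2.3108 + 2)/(2*7) = 0.3079
f*(2.3108) = (y-b)^2/(4a) = (2.3108 + 2)^2/(4*7)
= 18.583/28 = 0.6637


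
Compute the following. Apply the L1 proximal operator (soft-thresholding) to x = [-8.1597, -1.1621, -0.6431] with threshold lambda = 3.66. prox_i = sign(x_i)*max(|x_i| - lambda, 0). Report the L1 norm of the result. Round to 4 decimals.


Soft-thresholding with lambda = 3.66:
prox(-8.1597) = sign(-8.1597)*max(|-8.1597| - 3.66, 0) = -4.4997
prox(-1.1621) = sign(-1.1621)*max(|-1.1621| - 3.66, 0) = 0.0
prox(-0.6431) = sign(-0.6431)*max(|-0.6431| - 3.66, 0) = 0.0
prox(x) = [-4.4997, 0.0, 0.0]
||prox(x)||_1 = 4.4997 + 0.0 + 0.0 = 4.4997


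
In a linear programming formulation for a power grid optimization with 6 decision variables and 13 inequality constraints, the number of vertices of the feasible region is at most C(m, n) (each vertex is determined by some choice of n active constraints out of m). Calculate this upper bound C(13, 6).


Each vertex corresponds to some choice of n active constraints out of m, so the number of vertices is at most C(m, n) = m! / (n!(m-n)!).
m = 13, n = 6
Numerator: 13 * 12 * 11 * 10 * 9 * 8
Denominator: 6! = 720
C(13, 6) = 1716


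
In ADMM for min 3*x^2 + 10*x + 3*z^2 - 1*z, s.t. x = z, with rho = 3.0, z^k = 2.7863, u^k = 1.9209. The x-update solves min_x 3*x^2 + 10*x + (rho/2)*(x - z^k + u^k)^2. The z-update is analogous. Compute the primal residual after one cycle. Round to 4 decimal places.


ADMM iteration with rho = 3.0, z^k = 2.7863, u^k = 1.9209
Step 1: x-update.
Minimize 3*x^2 + 10*x + (3.0/2)*(x - 2.7863 + 1.9209)^2
FOC: (2*3 + 3.0)*x = -10 + 3.0*(2.7863 - 1.9209)
x^{k+1} = -0.8226
Step 2: z-update.
Minimize 3*z^2 - 1*z + (3.0/2)*(-0.8226 - z + 1.9209)^2
FOC: (2*3 + 3.0)*z = 1 + 3.0*(-0.8226 + 1.9209)
z^{k+1} = 0.4772
Step 3: u-update.
u^{k+1} = 1.9209 - 0.8226 - 0.4772 = 0.6211
Step 4: Primal residual = |-0.8226 - 0.4772| = 1.2998


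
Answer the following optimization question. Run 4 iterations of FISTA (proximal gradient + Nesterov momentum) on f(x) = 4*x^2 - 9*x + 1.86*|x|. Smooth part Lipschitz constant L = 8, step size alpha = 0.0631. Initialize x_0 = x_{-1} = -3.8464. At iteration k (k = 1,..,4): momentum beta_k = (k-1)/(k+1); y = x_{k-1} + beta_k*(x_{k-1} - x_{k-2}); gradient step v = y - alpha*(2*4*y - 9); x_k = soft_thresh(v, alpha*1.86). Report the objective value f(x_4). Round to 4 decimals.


FISTA on f(x) = 4*x^2 - 9*x + 1.86*|x|
L = 8, alpha = 0.0631
Iteration 1: beta = 0.0, y = -3.8464 + 0.0*(-3.8464 + 3.8464) = -3.8464
  grad(y) = -39.7712, v = y - alpha*grad = -1.3368
  prox(v) = soft_thresh(-1.3368, 0.1174) = -1.2195
Iteration 2: beta = 0.3333, y = -1.2195 + 0.3333*(-1.2195 + 3.8464) = -0.3438
  grad(y) = -11.7506, v = y - alpha*grad = 0.3976
  prox(v) = soft_thresh(0.3976, 0.1174) = 0.2803
Iteration 3: beta = 0.5, y = 0.2803 + 0.5*(0.2803 + 1.2195) = 1.0301
  grad(y) = -0.7589, v = y - alpha*grad = 1.078
  prox(v) = soft_thresh(1.078, 0.1174) = 0.9607
Iteration 4: beta = 0.6, y = 0.9607 + 0.6*(0.9607 - 0.2803) = 1.3689
  grad(y) = 1.9511, v = y - alpha*grad = 1.2458
  prox(v) = soft_thresh(1.2458, 0.1174) = 1.1284
f(x_4) = 4*1.1284^2 - 9*1.1284 + 1.86*|1.1284| = -2.9636


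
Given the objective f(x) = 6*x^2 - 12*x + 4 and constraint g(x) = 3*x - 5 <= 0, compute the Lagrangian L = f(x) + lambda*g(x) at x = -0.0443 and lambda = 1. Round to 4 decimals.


Step 1: Evaluate f(x).
f(-0.0443) = 6*(-0.0443)^2 - 12*(-0.0443) + 4 = 4.5434
Step 2: Evaluate g(x).
g(-0.0443) = 3*-0.0443 - 5 = -5.1329
Step 3: Compute Lagrangian.
L = 4.5434 + 1*-5.1329 = -0.5895


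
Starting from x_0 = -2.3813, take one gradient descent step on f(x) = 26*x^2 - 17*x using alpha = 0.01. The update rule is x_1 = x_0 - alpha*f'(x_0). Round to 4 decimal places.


We compute the gradient at x_0 and apply the update.
f'(x) = 52*x - 17
f'(-2.3813) = 52*-2.3813 - 17 = -140.8276
x_1 = -2.3813 - 0.01*-140.8276 = -0.973


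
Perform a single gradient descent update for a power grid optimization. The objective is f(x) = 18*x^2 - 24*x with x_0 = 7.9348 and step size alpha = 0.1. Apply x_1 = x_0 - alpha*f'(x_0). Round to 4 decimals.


We compute the gradient at x_0 and apply the update.
f'(x) = 36*x - 24
f'(7.9348) = 36*7.9348 - 24 = 261.6528
x_1 = 7.9348 - 0.1*261.6528 = -18.2305


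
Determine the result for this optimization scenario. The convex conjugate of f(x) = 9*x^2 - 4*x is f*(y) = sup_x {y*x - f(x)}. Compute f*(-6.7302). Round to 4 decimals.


f*(y) = sup_x {y*x - a*x^2 - b*x} = sup_x {(y-b)*x - a*x^2}
FOC: (y - b) - 2a*x = 0 => x* = (y - b)/(2a)
x* = (-6.7302 + 4)/(2*9) = -0.1517
f*(-6.7302) = (y-b)^2/(4a) = (-6.7302 + 4)^2/(4*9)
= 7.454/36 = 0.2071


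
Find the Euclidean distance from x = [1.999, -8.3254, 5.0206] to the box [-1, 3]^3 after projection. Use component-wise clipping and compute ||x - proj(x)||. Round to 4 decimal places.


Project each component onto [-1, 3].
clip(1.999) = 1.999, clip(-8.3254) = -1.0, clip(5.0206) = 3.0
Projection = [1.999, -1.0, 3.0]
Squared diffs: [0.0, 53.6615, 4.0828]
Distance = sqrt(57.7443) = 7.599


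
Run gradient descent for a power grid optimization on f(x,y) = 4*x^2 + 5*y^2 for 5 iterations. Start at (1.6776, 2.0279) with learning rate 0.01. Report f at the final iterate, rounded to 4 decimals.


Gradient descent on f(x,y) = 4*x^2 + 5*y^2.
Starting point: (1.6776, 2.0279), alpha = 0.01
Step 1: grad_x = 2*4*1.6776 = 13.4208, grad_y = 2*5*2.0279 = 20.279
  x_1 = 1.6776 - 0.01*13.4208 = 1.5434
  y_1 = 2.0279 - 0.01*20.279 = 1.8251
Step 2: grad_x = 2*4*1.5434 = 12.3471, grad_y = 2*5*1.8251 = 18.2511
  x_2 = 1.5434 - 0.01*12.3471 = 1.4199
  y_2 = 1.8251 - 0.01*18.2511 = 1.6426
Step 3: grad_x = 2*4*1.4199 = 11.3594, grad_y = 2*5*1.6426 = 16.426
  x_3 = 1.4199 - 0.01*11.3594 = 1.3063
  y_3 = 1.6426 - 0.01*16.426 = 1.4783
Step 4: grad_x = 2*4*1.3063 = 10.4506, grad_y = 2*5*1.4783 = 14.7834
  x_4 = 1.3063 - 0.01*10.4506 = 1.2018
  y_4 = 1.4783 - 0.01*14.7834 = 1.3305
Step 5: grad_x = 2*4*1.2018 = 9.6146, grad_y = 2*5*1.3305 = 13.3051
  x_5 = 1.2018 - 0.01*9.6146 = 1.1057
  y_5 = 1.3305 - 0.01*13.3051 = 1.1975
f(1.1057, 1.1975) = 4*1.1057^2 + 5*1.1975^2 = 12.0596


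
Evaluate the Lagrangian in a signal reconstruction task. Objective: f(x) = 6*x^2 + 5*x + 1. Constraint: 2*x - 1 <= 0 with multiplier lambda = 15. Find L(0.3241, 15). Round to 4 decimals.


Step 1: Evaluate f(x).
f(0.3241) = 6*0.3241^2 + 5*0.3241 + 1 = 3.2507
Step 2: Evaluate g(x).
g(0.3241) = 2*0.3241 - 1 = -0.3518
Step 3: Compute Lagrangian.
L = 3.2507 + 15*-0.3518 = -2.0263


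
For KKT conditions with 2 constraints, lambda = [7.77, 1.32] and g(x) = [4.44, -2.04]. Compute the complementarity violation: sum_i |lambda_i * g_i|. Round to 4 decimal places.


KKT complementary slackness check:
lambda_1 * g_1 = 7.77 * 4.44 = 34.4988
lambda_2 * g_2 = 1.32 * -2.04 = -2.6928
Total violation = 34.4988 + 2.6928 = 37.1916


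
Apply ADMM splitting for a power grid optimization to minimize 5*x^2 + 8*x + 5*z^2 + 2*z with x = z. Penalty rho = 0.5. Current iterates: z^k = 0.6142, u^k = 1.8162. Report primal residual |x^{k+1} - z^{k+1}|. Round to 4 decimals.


ADMM iteration with rho = 0.5, z^k = 0.6142, u^k = 1.8162
Step 1: x-update.
Minimize 5*x^2 + 8*x + (0.5/2)*(x - 0.6142 + 1.8162)^2
FOC: (2*5 + 0.5)*x = -8 + 0.5*(0.6142 - 1.8162)
x^{k+1} = -0.8191
Step 2: z-update.
Minimize 5*z^2 + 2*z + (0.5/2)*(-0.8191 - z + 1.8162)^2
FOC: (2*5 + 0.5)*z = -2 + 0.5*(-0.8191 + 1.8162)
z^{k+1} = -0.143
Step 3: u-update.
u^{k+1} = 1.8162 - 0.8191 + 0.143 = 1.1401
Step 4: Primal residual = |-0.8191 + 0.143| = 0.6761


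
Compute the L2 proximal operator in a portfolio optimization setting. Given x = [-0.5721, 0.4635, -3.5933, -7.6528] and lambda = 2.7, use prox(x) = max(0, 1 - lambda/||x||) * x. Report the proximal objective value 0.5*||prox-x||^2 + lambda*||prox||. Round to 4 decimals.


Step 1: Compute ||x||.
||x|| = 8.4864
Step 2: Compute scaling factor.
scale = max(0, 1 - 2.7/8.4864) = 0.6818
Step 3: prox(x) = [-0.3901, 0.316, -2.4501, -5.218]
||prox(x)|| = 5.7864
Step 4: Proximal objective.
0.5*||prox-x||^2 = 3.645
lambda*||prox|| = 15.6233
Total = 19.2683


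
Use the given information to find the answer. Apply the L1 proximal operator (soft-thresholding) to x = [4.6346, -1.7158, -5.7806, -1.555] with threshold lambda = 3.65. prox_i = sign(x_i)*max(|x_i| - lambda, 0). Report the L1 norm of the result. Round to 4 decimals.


Soft-thresholding with lambda = 3.65:
prox(4.6346) = sign(4.6346)*max(|4.6346| - 3.65, 0) = 0.9846
prox(-1.7158) = sign(-1.7158)*max(|-1.7158| - 3.65, 0) = 0.0
prox(-5.7806) = sign(-5.7806)*max(|-5.7806| - 3.65, 0) = -2.1306
prox(-1.555) = sign(-1.555)*max(|-1.555| - 3.65, 0) = 0.0
prox(x) = [0.9846, 0.0, -2.1306, 0.0]
||prox(x)||_1 = 0.9846 + 0.0 + 2.1306 + 0.0 = 3.1152


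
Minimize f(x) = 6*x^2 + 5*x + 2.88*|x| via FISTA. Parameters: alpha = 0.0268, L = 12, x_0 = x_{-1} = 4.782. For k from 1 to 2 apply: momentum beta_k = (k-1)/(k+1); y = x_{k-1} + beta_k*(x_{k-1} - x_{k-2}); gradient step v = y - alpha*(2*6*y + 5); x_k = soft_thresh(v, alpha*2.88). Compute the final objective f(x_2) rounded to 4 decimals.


FISTA on f(x) = 6*x^2 + 5*x + 2.88*|x|
L = 12, alpha = 0.0268
Iteration 1: beta = 0.0, y = 4.782 + 0.0*(4.782 - 4.782) = 4.782
  grad(y) = 62.384, v = y - alpha*grad = 3.1101
  prox(v) = soft_thresh(3.1101, 0.0772) = 3.0329
Iteration 2: beta = 0.3333, y = 3.0329 + 0.3333*(3.0329 - 4.782) = 2.4499
  grad(y) = 34.3988, v = y - alpha*grad = 1.528
  prox(v) = soft_thresh(1.528, 0.0772) = 1.4508
f(x_2) = 6*1.4508^2 + 5*1.4508 + 2.88*|1.4508| = 24.0619


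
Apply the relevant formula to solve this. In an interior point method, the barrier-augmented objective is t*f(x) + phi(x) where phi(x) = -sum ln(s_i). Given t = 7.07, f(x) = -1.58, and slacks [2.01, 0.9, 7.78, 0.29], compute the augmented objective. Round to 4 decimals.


Step 1: Compute log-barrier.
ln values: [0.6981, -0.1054, 2.0516, -1.2379]
phi = -(0.6981 - 0.1054 + 2.0516 - 1.2379) = -1.4065
Step 2: Compute augmented objective.
t*f(x) = 7.07*-1.58 = -11.1706
Total = -11.1706 - 1.4065 = -12.5771


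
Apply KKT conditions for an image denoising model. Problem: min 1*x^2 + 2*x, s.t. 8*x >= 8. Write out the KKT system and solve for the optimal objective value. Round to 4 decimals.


Step 1: Try lambda = 0 (constraint inactive).
x_unc = -2/(2*1) = -1.0
Check: 8*-1.0 = -8.0 < 8 -- violated!
Step 2: Constraint must be active: 8*x = 8
x* = 8/8 = 1.0
lambda = (2*1*1.0 + 2)/8 = 0.5
Step 3: Compute optimal value.
f(x*) = 1*1.0^2 + 2*1.0 = 3.0


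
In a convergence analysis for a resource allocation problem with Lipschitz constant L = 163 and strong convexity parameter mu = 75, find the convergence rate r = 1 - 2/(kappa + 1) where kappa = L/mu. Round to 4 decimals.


Step 1: Compute the condition number.
kappa = L/mu = 163/75 = 2.1733
Step 2: Compute the convergence rate.
r = 1 - 2/(kappa + 1) = 1 - 2*mu/(L + mu) = (L - mu)/(L + mu) = 88/238 = 0.3697


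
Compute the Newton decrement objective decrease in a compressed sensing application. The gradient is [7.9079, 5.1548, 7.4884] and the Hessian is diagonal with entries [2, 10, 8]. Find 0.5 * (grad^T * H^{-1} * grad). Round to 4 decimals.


Step 1: H is diagonal, so H^(-1) * g = [3.954, 0.5155, 0.9361].
Step 2: g^T H^(-1) g = sum_i g_i^2 / H_ii
  = (7.9079)^2/2 + (5.1548)^2/10 + (7.4884)^2/8
  = 31.2674 + 2.6572 + 7.0095 = 40.9342
Step 3: Objective decrease = 0.5 * g^T H^(-1) g = 20.4671


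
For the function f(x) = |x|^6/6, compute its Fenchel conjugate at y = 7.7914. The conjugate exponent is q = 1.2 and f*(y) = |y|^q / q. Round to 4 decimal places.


The conjugate exponent q satisfies 1/p + 1/q = 1.
p = 6, so q = 6/(6 - 1) = 1.2
|y|^q = 7.7914^1.2 = 11.7473
f*(7.7914) = 11.7473 / 1.2 = 9.7894


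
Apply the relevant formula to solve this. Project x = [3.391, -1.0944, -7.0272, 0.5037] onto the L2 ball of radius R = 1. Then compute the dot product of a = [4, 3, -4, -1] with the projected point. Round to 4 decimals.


Step 1: Compute ||x|| (intermediates to 6 decimals).
||x|| = sqrt(3.391^2 + (-1.0944)^2 + (-7.0272)^2 + 0.5037^2) = 7.895052
Step 2: Project.
Since ||x|| > R, scale = R/||x|| = 1/7.895052 = 0.126662, proj(x) = scale * x
proj(x) = [0.429511, -0.138619, -0.890079, 0.0638]
Step 3: Dot product.
a^T * proj(x) = 4*0.429511 + 3*(-0.138619) - 4*(-0.890079) - 1*0.0638 = 4.7987


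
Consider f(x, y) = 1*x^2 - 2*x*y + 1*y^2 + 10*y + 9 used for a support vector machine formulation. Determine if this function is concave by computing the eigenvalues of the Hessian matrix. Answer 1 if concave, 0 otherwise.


The Hessian of f(x,y) = 1*x^2 - 2*x*y + 1*y^2 + 10*y + 9 is:
H = [[2, -2], [-2, 2]]
Trace = 2 + 2 = 4
Determinant = 2*2 - (-2)^2 = 0
Discriminant = (4)^2 - 4*0 = 16.0
Eigenvalues: lambda_1 = 0.0, lambda_2 = 4.0
The function is not concave.

0


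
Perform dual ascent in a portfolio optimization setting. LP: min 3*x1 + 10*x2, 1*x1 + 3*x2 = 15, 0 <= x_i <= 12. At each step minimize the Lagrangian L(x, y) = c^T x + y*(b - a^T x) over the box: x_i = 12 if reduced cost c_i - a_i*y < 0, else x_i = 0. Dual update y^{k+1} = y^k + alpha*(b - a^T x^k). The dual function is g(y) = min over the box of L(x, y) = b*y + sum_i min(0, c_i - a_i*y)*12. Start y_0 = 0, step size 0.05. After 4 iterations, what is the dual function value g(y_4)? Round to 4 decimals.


Dual ascent for LP: min 3*x1 + 10*x2, 1*x1 + 3*x2 = 15, 0 <= x_i <= 12
Step 1: y^k = 0.0, reduced costs: (3.0, 10.0)
  x^k = (0.0, 0.0), subgradient = b - a^T x = 15.0
  y^{k+1} = 0.0 + 0.05*15.0 = 0.75
Step 2: y^k = 0.75, reduced costs: (2.25, 7.75)
  x^k = (0.0, 0.0), subgradient = b - a^T x = 15.0
  y^{k+1} = 0.75 + 0.05*15.0 = 1.5
Step 3: y^k = 1.5, reduced costs: (1.5, 5.5)
  x^k = (0.0, 0.0), subgradient = b - a^T x = 15.0
  y^{k+1} = 1.5 + 0.05*15.0 = 2.25
Step 4: y^k = 2.25, reduced costs: (0.75, 3.25)
  x^k = (0.0, 0.0), subgradient = b - a^T x = 15.0
  y^{k+1} = 2.25 + 0.05*15.0 = 3.0
Dual objective at y_4 = 3.0: reduced costs (0.0, 1.0), box minimizer x = (0.0, 0.0)
g(y_4) = b*y + (c1 - a1*y)*x1 + (c2 - a2*y)*x2 = 15*3.0 + 0.0*0.0 + 1.0*0.0 = 45.0 + 0.0 + 0.0 = 45.0


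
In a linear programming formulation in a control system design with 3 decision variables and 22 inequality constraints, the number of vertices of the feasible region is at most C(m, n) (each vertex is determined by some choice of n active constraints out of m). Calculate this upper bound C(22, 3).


Each vertex corresponds to some choice of n active constraints out of m, so the number of vertices is at most C(m, n) = m! / (n!(m-n)!).
m = 22, n = 3
Numerator: 22 * 21 * 20
Denominator: 3! = 6
C(22, 3) = 1540


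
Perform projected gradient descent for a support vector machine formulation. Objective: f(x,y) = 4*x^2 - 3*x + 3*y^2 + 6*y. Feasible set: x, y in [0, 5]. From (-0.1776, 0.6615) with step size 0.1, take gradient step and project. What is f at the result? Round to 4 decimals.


Step 1: Compute gradient at (-0.1776, 0.6615).
grad_x = 2*4*-0.1776 - 3 = -4.4208
grad_y = 2*3*0.6615 + 6 = 9.969
Step 2: Gradient step.
x_raw = -0.1776 - 0.1*-4.4208 = 0.2645
y_raw = 0.6615 - 0.1*9.969 = -0.3354
Step 3: Project onto [0, 5].
x_proj = clip(0.2645) = 0.2645
y_proj = clip(-0.3354) = 0.0
Step 4: Evaluate f.
f(0.2645, 0.0) = -0.5136


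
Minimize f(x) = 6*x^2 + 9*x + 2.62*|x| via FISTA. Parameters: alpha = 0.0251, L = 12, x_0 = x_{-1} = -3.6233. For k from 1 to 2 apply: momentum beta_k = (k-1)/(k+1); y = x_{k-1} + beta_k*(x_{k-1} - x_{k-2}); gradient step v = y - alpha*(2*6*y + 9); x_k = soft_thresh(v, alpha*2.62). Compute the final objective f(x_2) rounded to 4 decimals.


FISTA on f(x) = 6*x^2 + 9*x + 2.62*|x|
L = 12, alpha = 0.0251
Iteration 1: beta = 0.0, y = -3.6233 + 0.0*(-3.6233 + 3.6233) = -3.6233
  grad(y) = -34.4796, v = y - alpha*grad = -2.7579
  prox(v) = soft_thresh(-2.7579, 0.0658) = -2.6921
Iteration 2: beta = 0.3333, y = -2.6921 + 0.3333*(-2.6921 + 3.6233) = -2.3817
  grad(y) = -19.5804, v = y - alpha*grad = -1.8902
  prox(v) = soft_thresh(-1.8902, 0.0658) = -1.8245
f(x_2) = 6*(-1.8245)^2 + 9*(-1.8245) + 2.62*|-1.8245| = 8.332


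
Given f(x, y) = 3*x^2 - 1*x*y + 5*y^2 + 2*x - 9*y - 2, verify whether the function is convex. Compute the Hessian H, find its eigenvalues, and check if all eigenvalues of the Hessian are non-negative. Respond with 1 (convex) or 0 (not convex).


The Hessian of f(x,y) = 3*x^2 - 1*x*y + 5*y^2 + 2*x - 9*y - 2 is:
H = [[6, -1], [-1, 10]]
Trace = 6 + 10 = 16
Determinant = 6*10 - (-1)^2 = 59
Discriminant = (16)^2 - 4*59 = 20.0
Eigenvalues: lambda_1 = 5.7639, lambda_2 = 10.2361
The function is convex.

1


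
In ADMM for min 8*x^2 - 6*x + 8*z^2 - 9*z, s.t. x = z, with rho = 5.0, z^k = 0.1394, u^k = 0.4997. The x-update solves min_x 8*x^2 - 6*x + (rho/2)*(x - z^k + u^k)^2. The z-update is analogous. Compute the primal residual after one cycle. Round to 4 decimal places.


ADMM iteration with rho = 5.0, z^k = 0.1394, u^k = 0.4997
Step 1: x-update.
Minimize 8*x^2 - 6*x + (5.0/2)*(x - 0.1394 + 0.4997)^2
FOC: (2*8 + 5.0)*x = 6 + 5.0*(0.1394 - 0.4997)
x^{k+1} = 0.1999
Step 2: z-update.
Minimize 8*z^2 - 9*z + (5.0/2)*(0.1999 - z + 0.4997)^2
FOC: (2*8 + 5.0)*z = 9 + 5.0*(0.1999 + 0.4997)
z^{k+1} = 0.5951
Step 3: u-update.
u^{k+1} = 0.4997 + 0.1999 - 0.5951 = 0.1045
Step 4: Primal residual = |0.1999 - 0.5951| = 0.3952


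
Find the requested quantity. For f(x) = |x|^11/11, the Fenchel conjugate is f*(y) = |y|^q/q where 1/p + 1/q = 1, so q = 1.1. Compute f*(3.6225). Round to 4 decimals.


The conjugate exponent q satisfies 1/p + 1/q = 1.
p = 11, so q = 11/(11 - 1) = 1.1
|y|^q = 3.6225^1.1 = 4.1201
f*(3.6225) = 4.1201 / 1.1 = 3.7456


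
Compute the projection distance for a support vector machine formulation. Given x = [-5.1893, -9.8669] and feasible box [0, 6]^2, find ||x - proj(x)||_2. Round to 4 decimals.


Project each component onto [0, 6].
clip(-5.1893) = 0.0, clip(-9.8669) = 0.0
Projection = [0.0, 0.0]
Squared diffs: [26.9288, 97.3557]
Distance = sqrt(124.2845) = 11.1483


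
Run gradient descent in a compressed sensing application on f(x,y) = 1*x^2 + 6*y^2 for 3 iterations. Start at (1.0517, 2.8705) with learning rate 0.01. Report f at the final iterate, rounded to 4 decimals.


Gradient descent on f(x,y) = 1*x^2 + 6*y^2.
Starting point: (1.0517, 2.8705), alpha = 0.01
Step 1: grad_x = 2*1*1.0517 = 2.1034, grad_y = 2*6*2.8705 = 34.446
  x_1 = 1.0517 - 0.01*2.1034 = 1.0307
  y_1 = 2.8705 - 0.01*34.446 = 2.526
Step 2: grad_x = 2*1*1.0307 = 2.0613, grad_y = 2*6*2.526 = 30.3125
  x_2 = 1.0307 - 0.01*2.0613 = 1.0101
  y_2 = 2.526 - 0.01*30.3125 = 2.2229
Step 3: grad_x = 2*1*1.0101 = 2.0201, grad_y = 2*6*2.2229 = 26.675
  x_3 = 1.0101 - 0.01*2.0201 = 0.9899
  y_3 = 2.2229 - 0.01*26.675 = 1.9562
f(0.9899, 1.9562) = 1*0.9899^2 + 6*1.9562^2 = 23.9393


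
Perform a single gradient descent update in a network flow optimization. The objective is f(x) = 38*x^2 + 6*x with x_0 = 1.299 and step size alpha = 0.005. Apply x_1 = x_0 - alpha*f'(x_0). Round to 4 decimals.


We compute the gradient at x_0 and apply the update.
f'(x) = 76*x + 6
f'(1.299) = 76*1.299 + 6 = 104.724
x_1 = 1.299 - 0.005*104.724 = 0.7754


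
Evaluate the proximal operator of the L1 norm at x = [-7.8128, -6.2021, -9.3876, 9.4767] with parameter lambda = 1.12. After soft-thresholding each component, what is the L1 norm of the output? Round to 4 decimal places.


Soft-thresholding with lambda = 1.12:
prox(-7.8128) = sign(-7.8128)*max(|-7.8128| - 1.12, 0) = -6.6928
prox(-6.2021) = sign(-6.2021)*max(|-6.2021| - 1.12, 0) = -5.0821
prox(-9.3876) = sign(-9.3876)*max(|-9.3876| - 1.12, 0) = -8.2676
prox(9.4767) = sign(9.4767)*max(|9.4767| - 1.12, 0) = 8.3567
prox(x) = [-6.6928, -5.0821, -8.2676, 8.3567]
||prox(x)||_1 = 6.6928 + 5.0821 + 8.2676 + 8.3567 = 28.3992


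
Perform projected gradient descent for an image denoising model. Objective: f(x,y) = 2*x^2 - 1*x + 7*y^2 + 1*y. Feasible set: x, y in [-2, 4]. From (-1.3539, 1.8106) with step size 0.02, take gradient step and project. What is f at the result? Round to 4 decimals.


Step 1: Compute gradient at (-1.3539, 1.8106).
grad_x = 2*2*-1.3539 - 1 = -6.4156
grad_y = 2*7*1.8106 + 1 = 26.3484
Step 2: Gradient step.
x_raw = -1.3539 - 0.02*-6.4156 = -1.2256
y_raw = 1.8106 - 0.02*26.3484 = 1.2836
Step 3: Project onto [-2, 4].
x_proj = clip(-1.2256) = -1.2256
y_proj = clip(1.2836) = 1.2836
Step 4: Evaluate f.
f(-1.2256, 1.2836) = 17.0473


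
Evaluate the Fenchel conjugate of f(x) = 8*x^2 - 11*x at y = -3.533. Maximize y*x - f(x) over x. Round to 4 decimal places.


f*(y) = sup_x {y*x - a*x^2 - b*x} = sup_x {(y-b)*x - a*x^2}
FOC: (y - b) - 2a*x = 0 => x* = (y - b)/(2a)
x* = (-3.533 + 11)/(2*8) = 0.4667
f*(-3.533) = (y-b)^2/(4a) = (-3.533 + 11)^2/(4*8)
= 55.7561/32 = 1.7424


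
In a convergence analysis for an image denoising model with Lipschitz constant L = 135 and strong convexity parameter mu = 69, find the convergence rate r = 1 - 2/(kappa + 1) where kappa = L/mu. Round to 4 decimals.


Step 1: Compute the condition number.
kappa = L/mu = 135/69 = 1.9565
Step 2: Compute the convergence rate.
r = 1 - 2/(kappa + 1) = 1 - 2*mu/(L + mu) = (L - mu)/(L + mu) = 66/204 = 0.3235


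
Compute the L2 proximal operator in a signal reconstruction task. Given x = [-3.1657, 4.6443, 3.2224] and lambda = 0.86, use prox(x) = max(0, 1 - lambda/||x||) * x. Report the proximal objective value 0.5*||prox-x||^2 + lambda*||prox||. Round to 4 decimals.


Step 1: Compute ||x||.
||x|| = 6.4788
Step 2: Compute scaling factor.
scale = max(0, 1 - 0.86/6.4788) = 0.8673
Step 3: prox(x) = [-2.7455, 4.0278, 2.7947]
||prox(x)|| = 5.6188
Step 4: Proximal objective.
0.5*||prox-x||^2 = 0.3698
lambda*||prox|| = 4.8322
Total = 5.202


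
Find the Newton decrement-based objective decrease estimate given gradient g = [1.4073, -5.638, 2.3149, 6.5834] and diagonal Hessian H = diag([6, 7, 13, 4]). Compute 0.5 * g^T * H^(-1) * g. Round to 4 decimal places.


Step 1: H is diagonal, so H^(-1) * g = [0.2346, -0.8054, 0.1781, 1.6459].
Step 2: g^T H^(-1) g = sum_i g_i^2 / H_ii
  = (1.4073)^2/6 + (-5.638)^2/7 + (2.3149)^2/13 + (6.5834)^2/4
  = 0.3301 + 4.541 + 0.4122 + 10.8353 = 16.1186
Step 3: Objective decrease = 0.5 * g^T H^(-1) g = 8.0593


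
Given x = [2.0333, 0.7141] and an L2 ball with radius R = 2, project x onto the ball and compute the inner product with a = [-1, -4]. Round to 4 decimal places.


Step 1: Compute ||x|| (intermediates to 6 decimals).
||x|| = sqrt(2.0333^2 + 0.7141^2) = 2.155052
Step 2: Project.
Since ||x|| > R, scale = R/||x|| = 2/2.155052 = 0.928052, proj(x) = scale * x
proj(x) = [1.887008, 0.662722]
Step 3: Dot product.
a^T * proj(x) = -1*1.887008 - 4*0.662722 = -4.5379


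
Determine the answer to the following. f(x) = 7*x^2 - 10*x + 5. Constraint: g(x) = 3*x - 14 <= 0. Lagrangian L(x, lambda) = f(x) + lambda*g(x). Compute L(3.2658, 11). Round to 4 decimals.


Step 1: Evaluate f(x).
f(3.2658) = 7*3.2658^2 - 10*3.2658 + 5 = 47.0001
Step 2: Evaluate g(x).
g(3.2658) = 3*3.2658 - 14 = -4.2026
Step 3: Compute Lagrangian.
L = 47.0001 + 11*-4.2026 = 0.7715


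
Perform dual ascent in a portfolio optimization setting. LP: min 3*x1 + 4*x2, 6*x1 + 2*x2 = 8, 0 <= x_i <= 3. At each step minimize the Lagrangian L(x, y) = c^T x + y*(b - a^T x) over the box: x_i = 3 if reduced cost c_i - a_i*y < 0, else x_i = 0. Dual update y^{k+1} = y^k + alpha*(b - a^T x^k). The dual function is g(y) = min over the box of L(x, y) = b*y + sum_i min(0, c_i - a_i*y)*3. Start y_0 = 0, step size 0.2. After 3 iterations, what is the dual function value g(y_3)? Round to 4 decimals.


Dual ascent for LP: min 3*x1 + 4*x2, 6*x1 + 2*x2 = 8, 0 <= x_i <= 3
Step 1: y^k = 0.0, reduced costs: (3.0, 4.0)
  x^k = (0.0, 0.0), subgradient = b - a^T x = 8.0
  y^{k+1} = 0.0 + 0.2*8.0 = 1.6
Step 2: y^k = 1.6, reduced costs: (-6.6, 0.8)
  x^k = (3.0, 0.0), subgradient = b - a^T x = -10.0
  y^{k+1} = 1.6 + 0.2*-10.0 = -0.4
Step 3: y^k = -0.4, reduced costs: (5.4, 4.8)
  x^k = (0.0, 0.0), subgradient = b - a^T x = 8.0
  y^{k+1} = -0.4 + 0.2*8.0 = 1.2
Dual objective at y_3 = 1.2: reduced costs (-4.2, 1.6), box minimizer x = (3.0, 0.0)
g(y_3) = b*y + (c1 - a1*y)*x1 + (c2 - a2*y)*x2 = 8*1.2 + (-4.2)*3.0 + 1.6*0.0 = 9.6 - 12.6 + 0.0 = -3.0


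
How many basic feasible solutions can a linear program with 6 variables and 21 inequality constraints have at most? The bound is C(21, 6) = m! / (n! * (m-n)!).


Each vertex corresponds to some choice of n active constraints out of m, so the number of vertices is at most C(m, n) = m! / (n!(m-n)!).
m = 21, n = 6
Numerator: 21 * 20 * 19 * 18 * 17 * 16
Denominator: 6! = 720
C(21, 6) = 54264


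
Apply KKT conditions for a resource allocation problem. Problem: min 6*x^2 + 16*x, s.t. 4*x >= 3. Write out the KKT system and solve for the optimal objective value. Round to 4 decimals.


Step 1: Try lambda = 0 (constraint inactive).
x_unc = -16/(2*6) = -1.3333
Check: 4*-1.3333 = -5.3332 < 3 -- violated!
Step 2: Constraint must be active: 4*x = 3
x* = 3/4 = 0.75
lambda = (2*6*0.75 + 16)/4 = 6.25
Step 3: Compute optimal value.
f(x*) = 6*0.75^2 + 16*0.75 = 15.375


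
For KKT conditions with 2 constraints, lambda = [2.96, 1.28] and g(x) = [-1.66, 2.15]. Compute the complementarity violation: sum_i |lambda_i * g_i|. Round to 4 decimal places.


KKT complementary slackness check:
lambda_1 * g_1 = 2.96 * -1.66 = -4.9136
lambda_2 * g_2 = 1.28 * 2.15 = 2.752
Total violation = 4.9136 + 2.752 = 7.6656


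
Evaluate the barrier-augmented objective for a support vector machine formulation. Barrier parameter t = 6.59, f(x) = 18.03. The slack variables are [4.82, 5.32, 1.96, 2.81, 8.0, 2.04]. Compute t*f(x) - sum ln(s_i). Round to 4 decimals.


Step 1: Compute log-barrier.
ln values: [1.5728, 1.6715, 0.6729, 1.0332, 2.0794, 0.7129]
phi = -(1.5728 + 1.6715 + 0.6729 + 1.0332 + 2.0794 + 0.7129) = -7.7428
Step 2: Compute augmented objective.
t*f(x) = 6.59*18.03 = 118.8177
Total = 118.8177 - 7.7428 = 111.0749


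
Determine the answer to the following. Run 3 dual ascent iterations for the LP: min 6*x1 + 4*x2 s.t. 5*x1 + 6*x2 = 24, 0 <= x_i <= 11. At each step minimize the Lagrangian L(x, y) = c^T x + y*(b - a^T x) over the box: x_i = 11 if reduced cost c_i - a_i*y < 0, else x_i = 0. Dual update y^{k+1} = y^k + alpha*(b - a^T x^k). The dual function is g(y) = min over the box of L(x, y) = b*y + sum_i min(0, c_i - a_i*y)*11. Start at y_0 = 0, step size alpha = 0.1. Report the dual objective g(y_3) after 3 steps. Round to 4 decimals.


Dual ascent for LP: min 6*x1 + 4*x2, 5*x1 + 6*x2 = 24, 0 <= x_i <= 11
Step 1: y^k = 0.0, reduced costs: (6.0, 4.0)
  x^k = (0.0, 0.0), subgradient = b - a^T x = 24.0
  y^{k+1} = 0.0 + 0.1*24.0 = 2.4
Step 2: y^k = 2.4, reduced costs: (-6.0, -10.4)
  x^k = (11.0, 11.0), subgradient = b - a^T x = -97.0
  y^{k+1} = 2.4 + 0.1*-97.0 = -7.3
Step 3: y^k = -7.3, reduced costs: (42.5, 47.8)
  x^k = (0.0, 0.0), subgradient = b - a^T x = 24.0
  y^{k+1} = -7.3 + 0.1*24.0 = -4.9
Dual objective at y_3 = -4.9: reduced costs (30.5, 33.4), box minimizer x = (0.0, 0.0)
g(y_3) = b*y + (c1 - a1*y)*x1 + (c2 - a2*y)*x2 = 24*(-4.9) + 30.5*0.0 + 33.4*0.0 = -117.6 + 0.0 + 0.0 = -117.6


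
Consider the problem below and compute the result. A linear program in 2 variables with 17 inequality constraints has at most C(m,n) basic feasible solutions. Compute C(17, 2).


Each vertex corresponds to some choice of n active constraints out of m, so the number of vertices is at most C(m, n) = m! / (n!(m-n)!).
m = 17, n = 2
Numerator: 17 * 16
Denominator: 2! = 2
C(17, 2) = 136


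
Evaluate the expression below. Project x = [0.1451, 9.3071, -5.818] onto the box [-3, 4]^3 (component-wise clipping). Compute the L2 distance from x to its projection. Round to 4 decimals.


Project each component onto [-3, 4].
clip(0.1451) = 0.1451, clip(9.3071) = 4.0, clip(-5.818) = -3.0
Projection = [0.1451, 4.0, -3.0]
Squared diffs: [0.0, 28.1653, 7.9411]
Distance = sqrt(36.1064) = 6.0089


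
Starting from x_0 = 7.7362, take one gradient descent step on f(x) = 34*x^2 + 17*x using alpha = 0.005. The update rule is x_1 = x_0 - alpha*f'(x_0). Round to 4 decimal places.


We compute the gradient at x_0 and apply the update.
f'(x) = 68*x + 17
f'(7.7362) = 68*7.7362 + 17 = 543.0616
x_1 = 7.7362 - 0.005*543.0616 = 5.0209


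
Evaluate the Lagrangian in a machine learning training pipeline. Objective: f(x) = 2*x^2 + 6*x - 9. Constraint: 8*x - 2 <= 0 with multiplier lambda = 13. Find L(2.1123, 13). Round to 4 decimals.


Step 1: Evaluate f(x).
f(2.1123) = 2*2.1123^2 + 6*2.1123 - 9 = 12.5974
Step 2: Evaluate g(x).
g(2.1123) = 8*2.1123 - 2 = 14.8984
Step 3: Compute Lagrangian.
L = 12.5974 + 13*14.8984 = 206.2766


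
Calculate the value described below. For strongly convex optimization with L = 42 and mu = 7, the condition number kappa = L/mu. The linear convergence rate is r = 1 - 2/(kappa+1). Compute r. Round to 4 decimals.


Step 1: Compute the condition number.
kappa = L/mu = 42/7 = 6.0
Step 2: Compute the convergence rate.
r = 1 - 2/(kappa + 1) = 1 - 2*mu/(L + mu) = (L - mu)/(L + mu) = 35/49 = 0.7143


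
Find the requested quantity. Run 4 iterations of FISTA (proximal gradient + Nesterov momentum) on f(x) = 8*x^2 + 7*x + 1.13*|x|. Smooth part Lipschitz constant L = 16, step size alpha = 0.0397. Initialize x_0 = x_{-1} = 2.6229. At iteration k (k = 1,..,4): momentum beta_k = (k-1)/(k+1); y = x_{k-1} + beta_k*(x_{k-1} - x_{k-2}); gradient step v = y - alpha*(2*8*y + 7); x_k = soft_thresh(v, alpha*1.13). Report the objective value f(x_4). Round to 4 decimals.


FISTA on f(x) = 8*x^2 + 7*x + 1.13*|x|
L = 16, alpha = 0.0397
Iteration 1: beta = 0.0, y = 2.6229 + 0.0*(2.6229 - 2.6229) = 2.6229
  grad(y) = 48.9664, v = y - alpha*grad = 0.6789
  prox(v) = soft_thresh(0.6789, 0.0449) = 0.6341
Iteration 2: beta = 0.3333, y = 0.6341 + 0.3333*(0.6341 - 2.6229) = -0.0289
  grad(y) = 6.5381, v = y - alpha*grad = -0.2884
  prox(v) = soft_thresh(-0.2884, 0.0449) = -0.2436
Iteration 3: beta = 0.5, y = -0.2436 + 0.5*(-0.2436 - 0.6341) = -0.6824
  grad(y) = -3.9183, v = y - alpha*grad = -0.5268
  prox(v) = soft_thresh(-0.5268, 0.0449) = -0.482
Iteration 4: beta = 0.6, y = -0.482 + 0.6*(-0.482 + 0.2436) = -0.625
  grad(y) = -3.0003, v = y - alpha*grad = -0.5059
  prox(v) = soft_thresh(-0.5059, 0.0449) = -0.461
f(x_4) = 8*(-0.461)^2 + 7*(-0.461) + 1.13*|-0.461| = -1.0058
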